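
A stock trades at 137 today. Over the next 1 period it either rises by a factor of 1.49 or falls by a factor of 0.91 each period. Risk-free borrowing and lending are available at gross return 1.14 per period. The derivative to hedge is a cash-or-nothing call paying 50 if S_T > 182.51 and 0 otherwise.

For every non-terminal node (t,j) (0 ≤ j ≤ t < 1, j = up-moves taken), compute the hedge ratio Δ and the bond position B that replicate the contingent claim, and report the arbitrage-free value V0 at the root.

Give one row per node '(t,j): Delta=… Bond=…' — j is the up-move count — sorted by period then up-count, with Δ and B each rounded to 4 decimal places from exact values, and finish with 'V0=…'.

(0,0): Delta=0.6292 Bond=-68.8143
V0=17.3926

Under the risk-neutral measure, an up-move has probability p* = (R−d)/(u−d) = 0.3966 and values discount at R = 1.14.
Payoff layer (t=1): V(1,0)=0.0000, V(1,1)=50.0000
(0,0): S=137.0000. Δ = (V_up−V_dn)/(S_up−S_dn) = (50.0000−0.0000)/(204.1300−124.6700) = 0.6292. V = [p*·50.0000 + (1−p*)·0.0000]/1.14 = 17.3926. B = V − Δ·S = -68.8143.
Check: Δ(0,0)·S0 + B(0,0) = 17.3926 = V0.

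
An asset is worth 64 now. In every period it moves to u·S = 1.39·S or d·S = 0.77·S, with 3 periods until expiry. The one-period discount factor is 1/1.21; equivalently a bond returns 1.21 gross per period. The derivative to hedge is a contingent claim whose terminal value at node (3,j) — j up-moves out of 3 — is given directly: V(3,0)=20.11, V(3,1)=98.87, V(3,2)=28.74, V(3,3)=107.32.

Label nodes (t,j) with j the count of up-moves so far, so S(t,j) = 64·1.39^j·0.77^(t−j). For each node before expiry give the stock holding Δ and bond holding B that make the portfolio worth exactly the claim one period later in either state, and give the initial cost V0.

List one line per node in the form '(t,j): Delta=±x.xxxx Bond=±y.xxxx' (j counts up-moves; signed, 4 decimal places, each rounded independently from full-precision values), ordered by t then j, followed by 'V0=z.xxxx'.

No-arbitrage ⇒ martingale measure with p* = (R−d)/(u−d) = 0.7097.
Terminal payoffs: V(3,0)=20.1100, V(3,1)=98.8700, V(3,2)=28.7400, V(3,3)=107.3200
(2,0): S=37.9456. Δ = (V_up−V_dn)/(S_up−S_dn) = (98.8700−20.1100)/(52.7444−29.2181) = 3.3477. V = [p*·98.8700 + (1−p*)·20.1100]/1.21 = 62.8134. B = V − Δ·S = -64.2189.
(2,1): S=68.4992. Δ = (V_up−V_dn)/(S_up−S_dn) = (28.7400−98.8700)/(95.2139−52.7444) = -1.6513. V = [p*·28.7400 + (1−p*)·98.8700]/1.21 = 40.5788. B = V − Δ·S = 153.6917.
(2,2): S=123.6544. Δ = (V_up−V_dn)/(S_up−S_dn) = (107.3200−28.7400)/(171.8796−95.2139) = 1.0250. V = [p*·107.3200 + (1−p*)·28.7400]/1.21 = 69.8400. B = V − Δ·S = -56.9019.
(1,0): S=49.2800. Δ = (V_up−V_dn)/(S_up−S_dn) = (40.5788−62.8134)/(68.4992−37.9456) = -0.7277. V = [p*·40.5788 + (1−p*)·62.8134]/1.21 = 38.8711. B = V − Δ·S = 74.7333.
(1,1): S=88.9600. Δ = (V_up−V_dn)/(S_up−S_dn) = (69.8400−40.5788)/(123.6544−68.4992) = 0.5305. V = [p*·69.8400 + (1−p*)·40.5788]/1.21 = 50.6982. B = V − Δ·S = 3.5026.
(0,0): S=64.0000. Δ = (V_up−V_dn)/(S_up−S_dn) = (50.6982−38.8711)/(88.9600−49.2800) = 0.2981. V = [p*·50.6982 + (1−p*)·38.8711]/1.21 = 39.0616. B = V − Δ·S = 19.9855.
Root portfolio cost Δ·64+B reproduces V0=39.0616.

(0,0): Delta=0.2981 Bond=19.9855
(1,0): Delta=-0.7277 Bond=74.7333
(1,1): Delta=0.5305 Bond=3.5026
(2,0): Delta=3.3477 Bond=-64.2189
(2,1): Delta=-1.6513 Bond=153.6917
(2,2): Delta=1.0250 Bond=-56.9019
V0=39.0616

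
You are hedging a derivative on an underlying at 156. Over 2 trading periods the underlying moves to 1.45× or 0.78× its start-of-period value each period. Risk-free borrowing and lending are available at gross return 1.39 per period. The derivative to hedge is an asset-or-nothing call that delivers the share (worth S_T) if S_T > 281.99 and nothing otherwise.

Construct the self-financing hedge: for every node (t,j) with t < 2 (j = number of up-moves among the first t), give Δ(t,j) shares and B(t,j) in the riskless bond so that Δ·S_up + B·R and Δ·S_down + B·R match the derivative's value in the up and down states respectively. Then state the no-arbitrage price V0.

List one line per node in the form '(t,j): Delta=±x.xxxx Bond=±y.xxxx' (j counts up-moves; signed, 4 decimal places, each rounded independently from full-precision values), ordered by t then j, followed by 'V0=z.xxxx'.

(0,0): Delta=2.0554 Bond=-179.9309
(1,0): Delta=0.0000 Bond=0.0000
(1,1): Delta=2.1642 Bond=-274.7044
V0=140.7152

The replicating-portfolio and risk-neutral prices coincide; use p* = (1.39−0.78)/(1.45−0.78) = 0.9104 for the latter.
Terminal payoffs: V(2,0)=0.0000, V(2,1)=0.0000, V(2,2)=327.9900
Node (1,0) S=121.6800: V=(p*·0.0000+(1−p*)·0.0000)/1.39=0.0000; Δ=(0.0000−0.0000)/(176.4360−94.9104)=0.0000; B=V−Δ·S=0.0000
Node (1,1) S=226.2000: V=(p*·327.9900+(1−p*)·0.0000)/1.39=214.8329; Δ=(327.9900−0.0000)/(327.9900−176.4360)=2.1642; B=V−Δ·S=-274.7044
Node (0,0) S=156.0000: V=(p*·214.8329+(1−p*)·0.0000)/1.39=140.7152; Δ=(214.8329−0.0000)/(226.2000−121.6800)=2.0554; B=V−Δ·S=-179.9309
Root portfolio cost Δ·156+B reproduces V0=140.7152.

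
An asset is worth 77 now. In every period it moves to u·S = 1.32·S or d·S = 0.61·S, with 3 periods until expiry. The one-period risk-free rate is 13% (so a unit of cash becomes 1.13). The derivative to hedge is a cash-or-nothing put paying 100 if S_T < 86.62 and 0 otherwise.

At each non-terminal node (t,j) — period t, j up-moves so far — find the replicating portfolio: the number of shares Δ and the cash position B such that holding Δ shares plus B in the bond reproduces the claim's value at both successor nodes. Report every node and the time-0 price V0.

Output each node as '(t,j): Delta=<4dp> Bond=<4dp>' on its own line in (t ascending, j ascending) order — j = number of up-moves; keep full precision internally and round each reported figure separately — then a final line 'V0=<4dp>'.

(0,0): Delta=-0.7684 Bond=101.2444
(1,0): Delta=0.0000 Bond=78.3147
(1,1): Delta=-0.8981 Bond=127.5934
(2,0): Delta=0.0000 Bond=88.4956
(2,1): Delta=0.0000 Bond=88.4956
(2,2): Delta=-1.0498 Bond=164.5270
V0=42.0780

Under the risk-neutral measure, an up-move has probability p* = (R−d)/(u−d) = 0.7324 and values discount at R = 1.13.
Payoff layer (t=3): V(3,0)=100.0000, V(3,1)=100.0000, V(3,2)=100.0000, V(3,3)=0.0000
  t=2,j=0: stock 28.6517 → up 37.8202 (V=100.0000), down 17.4775 (V=100.0000). Price 88.4956; hedge Δ=0.0000, bond B=88.4956.
  t=2,j=1: stock 62.0004 → up 81.8405 (V=100.0000), down 37.8202 (V=100.0000). Price 88.4956; hedge Δ=0.0000, bond B=88.4956.
  t=2,j=2: stock 134.1648 → up 177.0975 (V=0.0000), down 81.8405 (V=100.0000). Price 23.6819; hedge Δ=-1.0498, bond B=164.5270.
  t=1,j=0: stock 46.9700 → up 62.0004 (V=88.4956), down 28.6517 (V=88.4956). Price 78.3147; hedge Δ=0.0000, bond B=78.3147.
  t=1,j=1: stock 101.6400 → up 134.1648 (V=23.6819), down 62.0004 (V=88.4956). Price 36.3066; hedge Δ=-0.8981, bond B=127.5934.
  t=0,j=0: stock 77.0000 → up 101.6400 (V=36.3066), down 46.9700 (V=78.3147). Price 42.0780; hedge Δ=-0.7684, bond B=101.2444.
The time-0 hedge costs 42.0780, which is the no-arbitrage price.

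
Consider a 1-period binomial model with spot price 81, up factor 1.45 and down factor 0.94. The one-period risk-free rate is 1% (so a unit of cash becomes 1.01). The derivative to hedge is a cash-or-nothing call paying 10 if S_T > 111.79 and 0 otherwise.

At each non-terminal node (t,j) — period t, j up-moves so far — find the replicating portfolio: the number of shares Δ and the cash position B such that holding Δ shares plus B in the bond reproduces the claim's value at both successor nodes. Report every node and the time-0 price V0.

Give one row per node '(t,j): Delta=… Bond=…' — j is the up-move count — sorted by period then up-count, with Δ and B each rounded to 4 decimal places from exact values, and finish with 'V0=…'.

Under the risk-neutral measure, an up-move has probability p* = (R−d)/(u−d) = 0.1373 and values discount at R = 1.01.
Terminal payoffs: V(1,0)=0.0000, V(1,1)=10.0000
(0,0): S=81.0000. Δ = (V_up−V_dn)/(S_up−S_dn) = (10.0000−0.0000)/(117.4500−76.1400) = 0.2421. V = [p*·10.0000 + (1−p*)·0.0000]/1.01 = 1.3590. B = V − Δ·S = -18.2489.
Self-financing check: at every node Δ·S+B equals the discounted successor values.

(0,0): Delta=0.2421 Bond=-18.2489
V0=1.3590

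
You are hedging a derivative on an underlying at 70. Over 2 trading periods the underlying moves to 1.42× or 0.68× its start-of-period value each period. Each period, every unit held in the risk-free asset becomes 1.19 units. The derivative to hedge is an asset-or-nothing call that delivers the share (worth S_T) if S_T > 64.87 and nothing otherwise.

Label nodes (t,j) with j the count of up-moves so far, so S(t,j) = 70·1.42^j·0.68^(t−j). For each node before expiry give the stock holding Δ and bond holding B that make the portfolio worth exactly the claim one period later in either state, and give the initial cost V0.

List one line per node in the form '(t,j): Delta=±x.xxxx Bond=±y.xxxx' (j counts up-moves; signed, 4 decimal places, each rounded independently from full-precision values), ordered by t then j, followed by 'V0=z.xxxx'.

(0,0): Delta=1.1632 Bond=-13.6325
(1,0): Delta=1.9189 Bond=-52.1946
(1,1): Delta=1.0000 Bond=0.0000
V0=67.7919

Under the risk-neutral measure, an up-move has probability p* = (R−d)/(u−d) = 0.6892 and values discount at R = 1.19.
Payoff layer (t=2): V(2,0)=0.0000, V(2,1)=67.5920, V(2,2)=141.1480
  t=1,j=0: stock 47.6000 → up 67.5920 (V=67.5920), down 32.3680 (V=0.0000). Price 39.1459; hedge Δ=1.9189, bond B=-52.1946.
  t=1,j=1: stock 99.4000 → up 141.1480 (V=141.1480), down 67.5920 (V=67.5920). Price 99.4000; hedge Δ=1.0000, bond B=0.0000.
  t=0,j=0: stock 70.0000 → up 99.4000 (V=99.4000), down 47.6000 (V=39.1459). Price 67.7919; hedge Δ=1.1632, bond B=-13.6325.
Check: Δ(0,0)·S0 + B(0,0) = 67.7919 = V0.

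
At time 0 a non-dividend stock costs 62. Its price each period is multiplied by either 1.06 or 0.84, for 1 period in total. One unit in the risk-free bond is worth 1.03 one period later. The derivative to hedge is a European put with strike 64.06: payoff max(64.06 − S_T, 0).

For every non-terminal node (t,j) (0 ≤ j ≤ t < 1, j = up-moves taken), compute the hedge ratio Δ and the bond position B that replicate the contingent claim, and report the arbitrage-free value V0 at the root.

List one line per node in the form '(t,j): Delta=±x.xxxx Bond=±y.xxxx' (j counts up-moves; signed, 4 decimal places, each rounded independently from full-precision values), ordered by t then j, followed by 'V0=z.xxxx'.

(0,0): Delta=-0.8783 Bond=56.0406
V0=1.5861

No-arbitrage ⇒ martingale measure with p* = (R−d)/(u−d) = 0.8636.
Payoff layer (t=1): V(1,0)=11.9800, V(1,1)=0.0000
Node (0,0) S=62.0000: V=(p*·0.0000+(1−p*)·11.9800)/1.03=1.5861; Δ=(0.0000−11.9800)/(65.7200−52.0800)=-0.8783; B=V−Δ·S=56.0406
The time-0 hedge costs 1.5861, which is the no-arbitrage price.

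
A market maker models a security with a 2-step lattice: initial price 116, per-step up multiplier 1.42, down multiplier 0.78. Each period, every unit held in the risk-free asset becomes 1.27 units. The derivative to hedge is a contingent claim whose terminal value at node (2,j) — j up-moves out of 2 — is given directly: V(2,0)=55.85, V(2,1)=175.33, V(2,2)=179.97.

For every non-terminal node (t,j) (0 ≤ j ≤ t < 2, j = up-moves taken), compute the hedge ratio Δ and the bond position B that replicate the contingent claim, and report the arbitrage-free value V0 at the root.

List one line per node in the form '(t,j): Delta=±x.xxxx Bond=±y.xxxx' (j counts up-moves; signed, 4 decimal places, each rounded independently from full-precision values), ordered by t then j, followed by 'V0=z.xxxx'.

(0,0): Delta=0.3347 Bond=67.4986
(1,0): Delta=2.0633 Bond=-70.6821
(1,1): Delta=0.0440 Bond=133.6024
V0=106.3219

No-arbitrage ⇒ martingale measure with p* = (R−d)/(u−d) = 0.7656.
At expiry t=2: V(2,0)=55.8500, V(2,1)=175.3300, V(2,2)=179.9700
  t=1,j=0: stock 90.4800 → up 128.4816 (V=175.3300), down 70.5744 (V=55.8500). Price 116.0054; hedge Δ=2.0633, bond B=-70.6821.
  t=1,j=1: stock 164.7200 → up 233.9024 (V=179.9700), down 128.4816 (V=175.3300). Price 140.8524; hedge Δ=0.0440, bond B=133.6024.
  t=0,j=0: stock 116.0000 → up 164.7200 (V=140.8524), down 90.4800 (V=116.0054). Price 106.3219; hedge Δ=0.3347, bond B=67.4986.
Root portfolio cost Δ·116+B reproduces V0=106.3219.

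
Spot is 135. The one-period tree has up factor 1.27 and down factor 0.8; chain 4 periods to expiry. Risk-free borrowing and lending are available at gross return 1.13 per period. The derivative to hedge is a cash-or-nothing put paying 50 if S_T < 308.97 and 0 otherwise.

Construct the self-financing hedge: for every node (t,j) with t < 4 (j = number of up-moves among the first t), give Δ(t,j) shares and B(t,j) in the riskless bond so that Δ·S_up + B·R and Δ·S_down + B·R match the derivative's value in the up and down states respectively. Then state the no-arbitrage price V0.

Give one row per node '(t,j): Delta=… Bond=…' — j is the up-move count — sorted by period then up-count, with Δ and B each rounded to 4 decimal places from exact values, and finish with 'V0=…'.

(0,0): Delta=-0.1890 Bond=48.7334
(1,0): Delta=0.0000 Bond=34.6525
(1,1): Delta=-0.2396 Bond=63.7301
(2,0): Delta=0.0000 Bond=39.1573
(2,1): Delta=0.0000 Bond=39.1573
(2,2): Delta=-0.3036 Bond=85.9547
(3,0): Delta=0.0000 Bond=44.2478
(3,1): Delta=0.0000 Bond=44.2478
(3,2): Delta=0.0000 Bond=44.2478
(3,3): Delta=-0.3847 Bond=119.5632
V0=23.2131

The replicating-portfolio and risk-neutral prices coincide; use p* = (1.13−0.8)/(1.27−0.8) = 0.7021 for the latter.
Payoff layer (t=4): V(4,0)=50.0000, V(4,1)=50.0000, V(4,2)=50.0000, V(4,3)=50.0000, V(4,4)=0.0000
(3,0): S=69.1200. Δ = (V_up−V_dn)/(S_up−S_dn) = (50.0000−50.0000)/(87.7824−55.2960) = 0.0000. V = [p*·50.0000 + (1−p*)·50.0000]/1.13 = 44.2478. B = V − Δ·S = 44.2478.
(3,1): S=109.7280. Δ = (V_up−V_dn)/(S_up−S_dn) = (50.0000−50.0000)/(139.3546−87.7824) = 0.0000. V = [p*·50.0000 + (1−p*)·50.0000]/1.13 = 44.2478. B = V − Δ·S = 44.2478.
(3,2): S=174.1932. Δ = (V_up−V_dn)/(S_up−S_dn) = (50.0000−50.0000)/(221.2254−139.3546) = 0.0000. V = [p*·50.0000 + (1−p*)·50.0000]/1.13 = 44.2478. B = V − Δ·S = 44.2478.
(3,3): S=276.5317. Δ = (V_up−V_dn)/(S_up−S_dn) = (0.0000−50.0000)/(351.1953−221.2254) = -0.3847. V = [p*·0.0000 + (1−p*)·50.0000]/1.13 = 13.1802. B = V − Δ·S = 119.5632.
(2,0): S=86.4000. Δ = (V_up−V_dn)/(S_up−S_dn) = (44.2478−44.2478)/(109.7280−69.1200) = 0.0000. V = [p*·44.2478 + (1−p*)·44.2478]/1.13 = 39.1573. B = V − Δ·S = 39.1573.
(2,1): S=137.1600. Δ = (V_up−V_dn)/(S_up−S_dn) = (44.2478−44.2478)/(174.1932−109.7280) = 0.0000. V = [p*·44.2478 + (1−p*)·44.2478]/1.13 = 39.1573. B = V − Δ·S = 39.1573.
(2,2): S=217.7415. Δ = (V_up−V_dn)/(S_up−S_dn) = (13.1802−44.2478)/(276.5317−174.1932) = -0.3036. V = [p*·13.1802 + (1−p*)·44.2478]/1.13 = 19.8534. B = V − Δ·S = 85.9547.
(1,0): S=108.0000. Δ = (V_up−V_dn)/(S_up−S_dn) = (39.1573−39.1573)/(137.1600−86.4000) = 0.0000. V = [p*·39.1573 + (1−p*)·39.1573]/1.13 = 34.6525. B = V − Δ·S = 34.6525.
(1,1): S=171.4500. Δ = (V_up−V_dn)/(S_up−S_dn) = (19.8534−39.1573)/(217.7415−137.1600) = -0.2396. V = [p*·19.8534 + (1−p*)·39.1573]/1.13 = 22.6580. B = V − Δ·S = 63.7301.
(0,0): S=135.0000. Δ = (V_up−V_dn)/(S_up−S_dn) = (22.6580−34.6525)/(171.4500−108.0000) = -0.1890. V = [p*·22.6580 + (1−p*)·34.6525]/1.13 = 23.2131. B = V − Δ·S = 48.7334.
The time-0 hedge costs 23.2131, which is the no-arbitrage price.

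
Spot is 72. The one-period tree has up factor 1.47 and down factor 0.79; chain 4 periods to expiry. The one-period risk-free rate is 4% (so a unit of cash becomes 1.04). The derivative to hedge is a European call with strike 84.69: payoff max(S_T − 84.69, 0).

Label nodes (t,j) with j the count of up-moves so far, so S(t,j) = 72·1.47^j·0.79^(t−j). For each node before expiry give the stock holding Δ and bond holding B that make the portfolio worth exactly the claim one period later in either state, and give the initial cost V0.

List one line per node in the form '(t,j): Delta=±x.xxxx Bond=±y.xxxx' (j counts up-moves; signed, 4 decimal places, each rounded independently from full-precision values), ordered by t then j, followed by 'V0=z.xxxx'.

(0,0): Delta=0.6289 Bond=-27.5957
(1,0): Delta=0.4080 Bond=-16.1361
(1,1): Delta=0.8330 Bond=-50.3086
(2,0): Delta=0.1436 Bond=-4.9008
(2,1): Delta=0.6524 Bond=-37.2165
(2,2): Delta=1.0000 Bond=-78.3007
(3,0): Delta=0.0000 Bond=0.0000
(3,1): Delta=0.2763 Bond=-13.8635
(3,2): Delta=1.0000 Bond=-81.4327
(3,3): Delta=1.0000 Bond=-81.4327
V0=17.6816

Under the risk-neutral measure, an up-move has probability p* = (R−d)/(u−d) = 0.3676 and values discount at R = 1.04.
Payoff layer (t=4): V(4,0)=0.0000, V(4,1)=0.0000, V(4,2)=12.4105, V(4,3)=95.9906, V(4,4)=251.5132
(3,0): S=35.4988. Δ = (V_up−V_dn)/(S_up−S_dn) = (0.0000−0.0000)/(52.1832−28.0441) = 0.0000. V = [p*·0.0000 + (1−p*)·0.0000]/1.04 = 0.0000. B = V − Δ·S = 0.0000.
(3,1): S=66.0547. Δ = (V_up−V_dn)/(S_up−S_dn) = (12.4105−0.0000)/(97.1005−52.1832) = 0.2763. V = [p*·12.4105 + (1−p*)·0.0000]/1.04 = 4.3872. B = V − Δ·S = -13.8635.
(3,2): S=122.9120. Δ = (V_up−V_dn)/(S_up−S_dn) = (95.9906−12.4105)/(180.6806−97.1005) = 1.0000. V = [p*·95.9906 + (1−p*)·12.4105]/1.04 = 41.4793. B = V − Δ·S = -81.4327.
(3,3): S=228.7097. Δ = (V_up−V_dn)/(S_up−S_dn) = (251.5132−95.9906)/(336.2032−180.6806) = 1.0000. V = [p*·251.5132 + (1−p*)·95.9906]/1.04 = 147.2770. B = V − Δ·S = -81.4327.
(2,0): S=44.9352. Δ = (V_up−V_dn)/(S_up−S_dn) = (4.3872−0.0000)/(66.0547−35.4988) = 0.1436. V = [p*·4.3872 + (1−p*)·0.0000]/1.04 = 1.5509. B = V − Δ·S = -4.9008.
(2,1): S=83.6136. Δ = (V_up−V_dn)/(S_up−S_dn) = (41.4793−4.3872)/(122.9120−66.0547) = 0.6524. V = [p*·41.4793 + (1−p*)·4.3872]/1.04 = 17.3308. B = V − Δ·S = -37.2165.
(2,2): S=155.5848. Δ = (V_up−V_dn)/(S_up−S_dn) = (147.2770−41.4793)/(228.7097−122.9120) = 1.0000. V = [p*·147.2770 + (1−p*)·41.4793]/1.04 = 77.2841. B = V − Δ·S = -78.3007.
(1,0): S=56.8800. Δ = (V_up−V_dn)/(S_up−S_dn) = (17.3308−1.5509)/(83.6136−44.9352) = 0.4080. V = [p*·17.3308 + (1−p*)·1.5509]/1.04 = 7.0695. B = V − Δ·S = -16.1361.
(1,1): S=105.8400. Δ = (V_up−V_dn)/(S_up−S_dn) = (77.2841−17.3308)/(155.5848−83.6136) = 0.8330. V = [p*·77.2841 + (1−p*)·17.3308]/1.04 = 37.8581. B = V − Δ·S = -50.3086.
(0,0): S=72.0000. Δ = (V_up−V_dn)/(S_up−S_dn) = (37.8581−7.0695)/(105.8400−56.8800) = 0.6289. V = [p*·37.8581 + (1−p*)·7.0695]/1.04 = 17.6816. B = V − Δ·S = -27.5957.
Self-financing check: at every node Δ·S+B equals the discounted successor values.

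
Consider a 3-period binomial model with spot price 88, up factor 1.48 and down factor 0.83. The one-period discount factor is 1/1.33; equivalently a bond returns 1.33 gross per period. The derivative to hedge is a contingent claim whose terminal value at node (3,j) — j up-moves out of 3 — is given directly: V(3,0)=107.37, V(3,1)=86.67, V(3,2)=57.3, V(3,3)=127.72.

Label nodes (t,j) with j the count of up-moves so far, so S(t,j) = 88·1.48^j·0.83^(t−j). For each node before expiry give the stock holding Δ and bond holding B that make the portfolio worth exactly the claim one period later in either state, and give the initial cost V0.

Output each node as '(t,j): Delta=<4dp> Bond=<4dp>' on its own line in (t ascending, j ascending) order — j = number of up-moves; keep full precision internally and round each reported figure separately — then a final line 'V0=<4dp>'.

(0,0): Delta=0.2979 Bond=13.5628
(1,0): Delta=-0.4334 Bond=71.4542
(1,1): Delta=0.4209 Bond=2.0139
(2,0): Delta=-0.5253 Bond=100.6032
(2,1): Delta=-0.4180 Bond=93.3633
(2,2): Delta=0.5621 Bond=-24.5270
V0=39.7756

Under the risk-neutral measure, an up-move has probability p* = (R−d)/(u−d) = 0.7692 and values discount at R = 1.33.
Terminal values V(3,·): V(3,0)=107.3700, V(3,1)=86.6700, V(3,2)=57.3000, V(3,3)=127.7200
Node (2,0) S=60.6232: V=(p*·86.6700+(1−p*)·107.3700)/1.33=68.7571; Δ=(86.6700−107.3700)/(89.7223−50.3173)=-0.5253; B=V−Δ·S=100.6032
Node (2,1) S=108.0992: V=(p*·57.3000+(1−p*)·86.6700)/1.33=48.1787; Δ=(57.3000−86.6700)/(159.9868−89.7223)=-0.4180; B=V−Δ·S=93.3633
Node (2,2) S=192.7552: V=(p*·127.7200+(1−p*)·57.3000)/1.33=83.8115; Δ=(127.7200−57.3000)/(285.2777−159.9868)=0.5621; B=V−Δ·S=-24.5270
Node (1,0) S=73.0400: V=(p*·48.1787+(1−p*)·68.7571)/1.33=39.7952; Δ=(48.1787−68.7571)/(108.0992−60.6232)=-0.4334; B=V−Δ·S=71.4542
Node (1,1) S=130.2400: V=(p*·83.8115+(1−p*)·48.1787)/1.33=56.8335; Δ=(83.8115−48.1787)/(192.7552−108.0992)=0.4209; B=V−Δ·S=2.0139
Node (0,0) S=88.0000: V=(p*·56.8335+(1−p*)·39.7952)/1.33=39.7756; Δ=(56.8335−39.7952)/(130.2400−73.0400)=0.2979; B=V−Δ·S=13.5628
Root portfolio cost Δ·88+B reproduces V0=39.7756.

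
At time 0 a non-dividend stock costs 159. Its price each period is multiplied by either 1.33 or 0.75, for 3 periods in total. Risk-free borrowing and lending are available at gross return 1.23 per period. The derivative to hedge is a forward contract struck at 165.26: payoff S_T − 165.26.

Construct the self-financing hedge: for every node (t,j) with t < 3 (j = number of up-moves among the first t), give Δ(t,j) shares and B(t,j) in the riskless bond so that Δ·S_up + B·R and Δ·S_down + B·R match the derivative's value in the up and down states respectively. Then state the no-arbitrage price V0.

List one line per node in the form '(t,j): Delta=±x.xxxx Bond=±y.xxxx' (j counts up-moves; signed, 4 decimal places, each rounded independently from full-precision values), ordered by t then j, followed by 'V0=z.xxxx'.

Risk-neutral probability p* = (R−d)/(u−d) = (1.23−0.75)/(1.33−0.75) = 0.8276.
Terminal payoffs: V(3,0)=-98.1819, V(3,1)=-46.3081, V(3,2)=45.6813, V(3,3)=208.8093
  t=2,j=0: stock 89.4375 → up 118.9519 (V=-46.3081), down 67.0781 (V=-98.1819). Price -44.9202; hedge Δ=1.0000, bond B=-134.3577.
  t=2,j=1: stock 158.6025 → up 210.9413 (V=45.6813), down 118.9519 (V=-46.3081). Price 24.2448; hedge Δ=1.0000, bond B=-134.3577.
  t=2,j=2: stock 281.2551 → up 374.0693 (V=208.8093), down 210.9413 (V=45.6813). Price 146.8974; hedge Δ=1.0000, bond B=-134.3577.
  t=1,j=0: stock 119.2500 → up 158.6025 (V=24.2448), down 89.4375 (V=-44.9202). Price 10.0161; hedge Δ=1.0000, bond B=-109.2339.
  t=1,j=1: stock 211.4700 → up 281.2551 (V=146.8974), down 158.6025 (V=24.2448). Price 102.2361; hedge Δ=1.0000, bond B=-109.2339.
  t=0,j=0: stock 159.0000 → up 211.4700 (V=102.2361), down 119.2500 (V=10.0161). Price 70.1919; hedge Δ=1.0000, bond B=-88.8081.
Self-financing check: at every node Δ·S+B equals the discounted successor values.

(0,0): Delta=1.0000 Bond=-88.8081
(1,0): Delta=1.0000 Bond=-109.2339
(1,1): Delta=1.0000 Bond=-109.2339
(2,0): Delta=1.0000 Bond=-134.3577
(2,1): Delta=1.0000 Bond=-134.3577
(2,2): Delta=1.0000 Bond=-134.3577
V0=70.1919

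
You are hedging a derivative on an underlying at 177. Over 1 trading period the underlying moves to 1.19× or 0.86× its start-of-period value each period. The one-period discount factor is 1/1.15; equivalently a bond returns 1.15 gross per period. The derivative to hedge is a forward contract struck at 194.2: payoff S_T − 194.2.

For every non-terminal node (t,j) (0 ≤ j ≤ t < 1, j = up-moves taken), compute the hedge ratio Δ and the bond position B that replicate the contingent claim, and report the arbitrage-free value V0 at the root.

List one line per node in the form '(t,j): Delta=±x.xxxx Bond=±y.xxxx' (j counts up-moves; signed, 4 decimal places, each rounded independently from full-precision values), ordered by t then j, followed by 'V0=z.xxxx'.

(0,0): Delta=1.0000 Bond=-168.8696
V0=8.1304

Risk-neutral probability p* = (R−d)/(u−d) = (1.15−0.86)/(1.19−0.86) = 0.8788.
Terminal values V(1,·): V(1,0)=-41.9800, V(1,1)=16.4300
(0,0): S=177.0000. Δ = (V_up−V_dn)/(S_up−S_dn) = (16.4300−-41.9800)/(210.6300−152.2200) = 1.0000. V = [p*·16.4300 + (1−p*)·-41.9800]/1.15 = 8.1304. B = V − Δ·S = -168.8696.
Root portfolio cost Δ·177+B reproduces V0=8.1304.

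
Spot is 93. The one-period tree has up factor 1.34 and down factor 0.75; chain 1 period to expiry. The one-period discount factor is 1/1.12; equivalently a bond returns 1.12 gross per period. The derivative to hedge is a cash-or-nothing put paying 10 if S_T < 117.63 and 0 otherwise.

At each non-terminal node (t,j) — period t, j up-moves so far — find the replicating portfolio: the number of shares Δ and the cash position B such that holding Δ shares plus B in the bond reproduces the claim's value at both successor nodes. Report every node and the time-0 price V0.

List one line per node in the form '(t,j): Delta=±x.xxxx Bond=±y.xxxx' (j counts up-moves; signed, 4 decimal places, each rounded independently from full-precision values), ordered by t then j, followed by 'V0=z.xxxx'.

The replicating-portfolio and risk-neutral prices coincide; use p* = (1.12−0.75)/(1.34−0.75) = 0.6271 for the latter.
Payoff layer (t=1): V(1,0)=10.0000, V(1,1)=0.0000
Node (0,0) S=93.0000: V=(p*·0.0000+(1−p*)·10.0000)/1.12=3.3293; Δ=(0.0000−10.0000)/(124.6200−69.7500)=-0.1822; B=V−Δ·S=20.2785
Each (Δ,B) replicates both successor values, so the strategy is self-financing and V0 is arbitrage-free.

(0,0): Delta=-0.1822 Bond=20.2785
V0=3.3293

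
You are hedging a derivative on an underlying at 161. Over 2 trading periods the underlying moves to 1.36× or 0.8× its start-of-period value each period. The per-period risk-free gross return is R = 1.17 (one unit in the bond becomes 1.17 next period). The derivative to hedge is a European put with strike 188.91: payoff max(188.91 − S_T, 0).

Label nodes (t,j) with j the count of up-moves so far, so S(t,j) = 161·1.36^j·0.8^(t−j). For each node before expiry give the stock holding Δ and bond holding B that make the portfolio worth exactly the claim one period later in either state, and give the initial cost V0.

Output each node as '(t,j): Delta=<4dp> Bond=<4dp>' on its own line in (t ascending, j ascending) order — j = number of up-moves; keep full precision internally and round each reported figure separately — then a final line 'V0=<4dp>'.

(0,0): Delta=-0.3181 Bond=62.9299
(1,0): Delta=-1.0000 Bond=161.4615
(1,1): Delta=-0.1121 Bond=28.5243
V0=11.7218

Since d<R<u, set p* = (R−d)/(u−d) = 0.6607; price each node as the discounted p*-expectation of its children.
Payoff layer (t=2): V(2,0)=85.8700, V(2,1)=13.7420, V(2,2)=0.0000
(1,0): S=128.8000. Δ = (V_up−V_dn)/(S_up−S_dn) = (13.7420−85.8700)/(175.1680−103.0400) = -1.0000. V = [p*·13.7420 + (1−p*)·85.8700]/1.17 = 32.6615. B = V − Δ·S = 161.4615.
(1,1): S=218.9600. Δ = (V_up−V_dn)/(S_up−S_dn) = (0.0000−13.7420)/(297.7856−175.1680) = -0.1121. V = [p*·0.0000 + (1−p*)·13.7420]/1.17 = 3.9850. B = V − Δ·S = 28.5243.
(0,0): S=161.0000. Δ = (V_up−V_dn)/(S_up−S_dn) = (3.9850−32.6615)/(218.9600−128.8000) = -0.3181. V = [p*·3.9850 + (1−p*)·32.6615]/1.17 = 11.7218. B = V − Δ·S = 62.9299.
Root portfolio cost Δ·161+B reproduces V0=11.7218.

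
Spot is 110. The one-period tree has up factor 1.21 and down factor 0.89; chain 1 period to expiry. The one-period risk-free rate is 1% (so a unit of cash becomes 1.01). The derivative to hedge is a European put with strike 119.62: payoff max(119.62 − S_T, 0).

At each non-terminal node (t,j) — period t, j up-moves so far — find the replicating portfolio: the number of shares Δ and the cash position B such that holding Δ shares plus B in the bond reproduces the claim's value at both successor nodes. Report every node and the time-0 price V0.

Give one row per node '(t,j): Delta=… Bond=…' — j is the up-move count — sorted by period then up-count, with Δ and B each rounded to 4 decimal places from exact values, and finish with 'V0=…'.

No-arbitrage ⇒ martingale measure with p* = (R−d)/(u−d) = 0.3750.
Terminal payoffs: V(1,0)=21.7200, V(1,1)=0.0000
  t=0,j=0: stock 110.0000 → up 133.1000 (V=0.0000), down 97.9000 (V=21.7200). Price 13.4406; hedge Δ=-0.6170, bond B=81.3156.
The time-0 hedge costs 13.4406, which is the no-arbitrage price.

(0,0): Delta=-0.6170 Bond=81.3156
V0=13.4406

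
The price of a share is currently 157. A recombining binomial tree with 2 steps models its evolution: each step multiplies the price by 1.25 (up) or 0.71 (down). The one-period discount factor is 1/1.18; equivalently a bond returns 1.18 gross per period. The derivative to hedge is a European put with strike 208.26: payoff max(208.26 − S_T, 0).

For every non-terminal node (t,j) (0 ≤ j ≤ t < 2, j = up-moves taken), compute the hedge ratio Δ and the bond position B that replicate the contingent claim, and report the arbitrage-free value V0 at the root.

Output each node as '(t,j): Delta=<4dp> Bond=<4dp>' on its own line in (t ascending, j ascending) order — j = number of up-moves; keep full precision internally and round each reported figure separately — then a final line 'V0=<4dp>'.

The replicating-portfolio and risk-neutral prices coincide; use p* = (1.18−0.71)/(1.25−0.71) = 0.8704 for the latter.
Payoff layer (t=2): V(2,0)=129.1163, V(2,1)=68.9225, V(2,2)=0.0000
Node (1,0) S=111.4700: V=(p*·68.9225+(1−p*)·129.1163)/1.18=65.0215; Δ=(68.9225−129.1163)/(139.3375−79.1437)=-1.0000; B=V−Δ·S=176.4915
Node (1,1) S=196.2500: V=(p*·0.0000+(1−p*)·68.9225)/1.18=7.5715; Δ=(0.0000−68.9225)/(245.3125−139.3375)=-0.6504; B=V−Δ·S=135.2058
Node (0,0) S=157.0000: V=(p*·7.5715+(1−p*)·65.0215)/1.18=12.7278; Δ=(7.5715−65.0215)/(196.2500−111.4700)=-0.6776; B=V−Δ·S=119.1166
Root portfolio cost Δ·157+B reproduces V0=12.7278.

(0,0): Delta=-0.6776 Bond=119.1166
(1,0): Delta=-1.0000 Bond=176.4915
(1,1): Delta=-0.6504 Bond=135.2058
V0=12.7278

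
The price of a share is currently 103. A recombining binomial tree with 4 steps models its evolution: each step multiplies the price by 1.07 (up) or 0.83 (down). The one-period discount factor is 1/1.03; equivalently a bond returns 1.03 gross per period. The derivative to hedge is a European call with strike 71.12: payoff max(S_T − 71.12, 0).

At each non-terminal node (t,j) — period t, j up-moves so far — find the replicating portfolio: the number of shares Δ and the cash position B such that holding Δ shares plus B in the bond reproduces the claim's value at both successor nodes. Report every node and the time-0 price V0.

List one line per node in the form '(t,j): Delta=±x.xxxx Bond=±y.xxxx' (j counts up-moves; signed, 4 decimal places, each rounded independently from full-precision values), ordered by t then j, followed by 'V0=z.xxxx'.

(0,0): Delta=0.9767 Bond=-60.6676
(1,0): Delta=0.8786 Bond=-54.0931
(1,1): Delta=0.9920 Bond=-64.1665
(2,0): Delta=0.4807 Bond=-27.4865
(2,1): Delta=0.9403 Bond=-61.3618
(2,2): Delta=1.0000 Bond=-67.0374
(3,0): Delta=0.0000 Bond=0.0000
(3,1): Delta=0.5553 Bond=-33.9733
(3,2): Delta=1.0000 Bond=-69.0485
(3,3): Delta=1.0000 Bond=-69.0485
V0=39.9372

Risk-neutral probability p* = (R−d)/(u−d) = (1.03−0.83)/(1.07−0.83) = 0.8333.
Terminal values V(4,·): V(4,0)=0.0000, V(4,1)=0.0000, V(4,2)=10.1183, V(4,3)=33.6089, V(4,4)=63.8920
  t=3,j=0: stock 58.8941 → up 63.0166 (V=0.0000), down 48.8821 (V=0.0000). Price 0.0000; hedge Δ=0.0000, bond B=0.0000.
  t=3,j=1: stock 75.9237 → up 81.2383 (V=10.1183), down 63.0166 (V=0.0000). Price 8.1863; hedge Δ=0.5553, bond B=-33.9733.
  t=3,j=2: stock 97.8775 → up 104.7289 (V=33.6089), down 81.2383 (V=10.1183). Price 28.8290; hedge Δ=1.0000, bond B=-69.0485.
  t=3,j=3: stock 126.1794 → up 135.0120 (V=63.8920), down 104.7289 (V=33.6089). Price 57.1309; hedge Δ=1.0000, bond B=-69.0485.
  t=2,j=0: stock 70.9567 → up 75.9237 (V=8.1863), down 58.8941 (V=0.0000). Price 6.6233; hedge Δ=0.4807, bond B=-27.4865.
  t=2,j=1: stock 91.4743 → up 97.8775 (V=28.8290), down 75.9237 (V=8.1863). Price 24.6491; hedge Δ=0.9403, bond B=-61.3618.
  t=2,j=2: stock 117.9247 → up 126.1794 (V=57.1309), down 97.8775 (V=28.8290). Price 50.8873; hedge Δ=1.0000, bond B=-67.0374.
  t=1,j=0: stock 85.4900 → up 91.4743 (V=24.6491), down 70.9567 (V=6.6233). Price 21.0143; hedge Δ=0.8786, bond B=-54.0931.
  t=1,j=1: stock 110.2100 → up 117.9247 (V=50.8873), down 91.4743 (V=24.6491). Price 45.1595; hedge Δ=0.9920, bond B=-64.1665.
  t=0,j=0: stock 103.0000 → up 110.2100 (V=45.1595), down 85.4900 (V=21.0143). Price 39.9372; hedge Δ=0.9767, bond B=-60.6676.
Each (Δ,B) replicates both successor values, so the strategy is self-financing and V0 is arbitrage-free.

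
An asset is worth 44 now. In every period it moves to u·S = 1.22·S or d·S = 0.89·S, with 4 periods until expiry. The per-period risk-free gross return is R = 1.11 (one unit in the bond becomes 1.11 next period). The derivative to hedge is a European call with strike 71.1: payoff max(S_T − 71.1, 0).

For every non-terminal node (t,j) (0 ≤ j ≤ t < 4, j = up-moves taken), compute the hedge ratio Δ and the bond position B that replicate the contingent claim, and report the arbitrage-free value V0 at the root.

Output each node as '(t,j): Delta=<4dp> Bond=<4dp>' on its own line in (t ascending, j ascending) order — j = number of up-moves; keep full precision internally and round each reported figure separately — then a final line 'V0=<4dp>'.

The replicating-portfolio and risk-neutral prices coincide; use p* = (1.11−0.89)/(1.22−0.89) = 0.6667 for the latter.
Terminal payoffs: V(4,0)=0.0000, V(4,1)=0.0000, V(4,2)=0.0000, V(4,3)=0.0086, V(4,4)=26.3747
  t=3,j=0: stock 31.0186 → up 37.8427 (V=0.0000), down 27.6066 (V=0.0000). Price 0.0000; hedge Δ=0.0000, bond B=0.0000.
  t=3,j=1: stock 42.5199 → up 51.8743 (V=0.0000), down 37.8427 (V=0.0000). Price 0.0000; hedge Δ=0.0000, bond B=0.0000.
  t=3,j=2: stock 58.2857 → up 71.1086 (V=0.0086), down 51.8743 (V=0.0000). Price 0.0052; hedge Δ=0.0004, bond B=-0.0209.
  t=3,j=3: stock 79.8973 → up 97.4747 (V=26.3747), down 71.1086 (V=0.0086). Price 15.8433; hedge Δ=1.0000, bond B=-64.0541.
  t=2,j=0: stock 34.8524 → up 42.5199 (V=0.0000), down 31.0186 (V=0.0000). Price 0.0000; hedge Δ=0.0000, bond B=0.0000.
  t=2,j=1: stock 47.7752 → up 58.2857 (V=0.0052), down 42.5199 (V=0.0000). Price 0.0031; hedge Δ=0.0003, bond B=-0.0126.
  t=2,j=2: stock 65.4896 → up 79.8973 (V=15.8433), down 58.2857 (V=0.0052). Price 9.5170; hedge Δ=0.7329, bond B=-38.4772.
  t=1,j=0: stock 39.1600 → up 47.7752 (V=0.0031), down 34.8524 (V=0.0000). Price 0.0019; hedge Δ=0.0002, bond B=-0.0075.
  t=1,j=1: stock 53.6800 → up 65.4896 (V=9.5170), down 47.7752 (V=0.0031). Price 5.7169; hedge Δ=0.5371, bond B=-23.1132.
  t=0,j=0: stock 44.0000 → up 53.6800 (V=5.7169), down 39.1600 (V=0.0019). Price 3.4341; hedge Δ=0.3936, bond B=-13.8841.
Root portfolio cost Δ·44+B reproduces V0=3.4341.

(0,0): Delta=0.3936 Bond=-13.8841
(1,0): Delta=0.0002 Bond=-0.0075
(1,1): Delta=0.5371 Bond=-23.1132
(2,0): Delta=0.0000 Bond=0.0000
(2,1): Delta=0.0003 Bond=-0.0126
(2,2): Delta=0.7329 Bond=-38.4772
(3,0): Delta=0.0000 Bond=0.0000
(3,1): Delta=0.0000 Bond=0.0000
(3,2): Delta=0.0004 Bond=-0.0209
(3,3): Delta=1.0000 Bond=-64.0541
V0=3.4341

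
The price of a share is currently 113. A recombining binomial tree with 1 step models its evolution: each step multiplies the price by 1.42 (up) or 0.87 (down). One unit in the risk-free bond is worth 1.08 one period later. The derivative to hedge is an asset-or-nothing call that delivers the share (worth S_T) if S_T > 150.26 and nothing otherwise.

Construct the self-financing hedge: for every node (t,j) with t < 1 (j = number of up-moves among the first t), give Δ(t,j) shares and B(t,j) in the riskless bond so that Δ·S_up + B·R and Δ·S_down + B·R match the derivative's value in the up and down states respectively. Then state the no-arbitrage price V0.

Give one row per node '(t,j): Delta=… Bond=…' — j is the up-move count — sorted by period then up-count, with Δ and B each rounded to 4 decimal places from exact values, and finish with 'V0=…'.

(0,0): Delta=2.5818 Bond=-235.0172
V0=56.7283

Risk-neutral probability p* = (R−d)/(u−d) = (1.08−0.87)/(1.42−0.87) = 0.3818.
Terminal values V(1,·): V(1,0)=0.0000, V(1,1)=160.4600
(0,0): S=113.0000. Δ = (V_up−V_dn)/(S_up−S_dn) = (160.4600−0.0000)/(160.4600−98.3100) = 2.5818. V = [p*·160.4600 + (1−p*)·0.0000]/1.08 = 56.7283. B = V − Δ·S = -235.0172.
Self-financing check: at every node Δ·S+B equals the discounted successor values.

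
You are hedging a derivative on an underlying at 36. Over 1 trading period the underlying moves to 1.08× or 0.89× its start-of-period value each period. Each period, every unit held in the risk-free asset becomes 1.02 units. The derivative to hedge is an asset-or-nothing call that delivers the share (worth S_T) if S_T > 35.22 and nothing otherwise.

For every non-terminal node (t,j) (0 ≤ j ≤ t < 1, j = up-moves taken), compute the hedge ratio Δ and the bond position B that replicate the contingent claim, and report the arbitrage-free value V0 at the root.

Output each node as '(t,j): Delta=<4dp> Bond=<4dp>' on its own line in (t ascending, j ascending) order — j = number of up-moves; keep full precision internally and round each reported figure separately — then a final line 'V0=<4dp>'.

No-arbitrage ⇒ martingale measure with p* = (R−d)/(u−d) = 0.6842.
Terminal payoffs: V(1,0)=0.0000, V(1,1)=38.8800
  t=0,j=0: stock 36.0000 → up 38.8800 (V=38.8800), down 32.0400 (V=0.0000). Price 26.0805; hedge Δ=5.6842, bond B=-178.5511.
Root portfolio cost Δ·36+B reproduces V0=26.0805.

(0,0): Delta=5.6842 Bond=-178.5511
V0=26.0805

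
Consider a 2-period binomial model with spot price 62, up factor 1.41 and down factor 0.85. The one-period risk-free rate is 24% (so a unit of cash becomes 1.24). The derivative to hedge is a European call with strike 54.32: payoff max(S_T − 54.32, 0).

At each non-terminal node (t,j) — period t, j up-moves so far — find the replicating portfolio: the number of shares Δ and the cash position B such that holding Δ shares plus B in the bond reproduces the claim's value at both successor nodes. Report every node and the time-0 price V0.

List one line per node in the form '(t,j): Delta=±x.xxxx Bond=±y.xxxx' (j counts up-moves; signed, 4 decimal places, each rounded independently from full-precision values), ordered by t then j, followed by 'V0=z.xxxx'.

Since d<R<u, set p* = (R−d)/(u−d) = 0.6964; price each node as the discounted p*-expectation of its children.
Terminal values V(2,·): V(2,0)=0.0000, V(2,1)=19.9870, V(2,2)=68.9422
(1,0): S=52.7000. Δ = (V_up−V_dn)/(S_up−S_dn) = (19.9870−0.0000)/(74.3070−44.7950) = 0.6772. V = [p*·19.9870 + (1−p*)·0.0000]/1.24 = 11.2254. B = V − Δ·S = -24.4657.
(1,1): S=87.4200. Δ = (V_up−V_dn)/(S_up−S_dn) = (68.9422−19.9870)/(123.2622−74.3070) = 1.0000. V = [p*·68.9422 + (1−p*)·19.9870]/1.24 = 43.6135. B = V − Δ·S = -43.8065.
(0,0): S=62.0000. Δ = (V_up−V_dn)/(S_up−S_dn) = (43.6135−11.2254)/(87.4200−52.7000) = 0.9328. V = [p*·43.6135 + (1−p*)·11.2254]/1.24 = 27.2431. B = V − Δ·S = -30.5929.
Root portfolio cost Δ·62+B reproduces V0=27.2431.

(0,0): Delta=0.9328 Bond=-30.5929
(1,0): Delta=0.6772 Bond=-24.4657
(1,1): Delta=1.0000 Bond=-43.8065
V0=27.2431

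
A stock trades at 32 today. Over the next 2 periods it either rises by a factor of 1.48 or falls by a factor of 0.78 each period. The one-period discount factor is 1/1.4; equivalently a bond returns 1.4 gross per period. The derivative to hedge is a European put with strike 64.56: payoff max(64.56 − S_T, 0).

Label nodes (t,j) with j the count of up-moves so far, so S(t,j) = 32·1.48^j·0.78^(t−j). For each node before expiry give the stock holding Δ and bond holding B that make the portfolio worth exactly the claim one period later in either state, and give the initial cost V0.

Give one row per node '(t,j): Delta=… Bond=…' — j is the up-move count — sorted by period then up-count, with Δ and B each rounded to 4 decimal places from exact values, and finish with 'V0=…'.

(0,0): Delta=-0.8437 Bond=30.1528
(1,0): Delta=-1.0000 Bond=46.1143
(1,1): Delta=-0.8331 Bond=41.7106
V0=3.1533

Risk-neutral probability p* = (R−d)/(u−d) = (1.4−0.78)/(1.48−0.78) = 0.8857.
Payoff layer (t=2): V(2,0)=45.0912, V(2,1)=27.6192, V(2,2)=0.0000
  t=1,j=0: stock 24.9600 → up 36.9408 (V=27.6192), down 19.4688 (V=45.0912). Price 21.1543; hedge Δ=-1.0000, bond B=46.1143.
  t=1,j=1: stock 47.3600 → up 70.0928 (V=0.0000), down 36.9408 (V=27.6192). Price 2.2546; hedge Δ=-0.8331, bond B=41.7106.
  t=0,j=0: stock 32.0000 → up 47.3600 (V=2.2546), down 24.9600 (V=21.1543). Price 3.1533; hedge Δ=-0.8437, bond B=30.1528.
Each (Δ,B) replicates both successor values, so the strategy is self-financing and V0 is arbitrage-free.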